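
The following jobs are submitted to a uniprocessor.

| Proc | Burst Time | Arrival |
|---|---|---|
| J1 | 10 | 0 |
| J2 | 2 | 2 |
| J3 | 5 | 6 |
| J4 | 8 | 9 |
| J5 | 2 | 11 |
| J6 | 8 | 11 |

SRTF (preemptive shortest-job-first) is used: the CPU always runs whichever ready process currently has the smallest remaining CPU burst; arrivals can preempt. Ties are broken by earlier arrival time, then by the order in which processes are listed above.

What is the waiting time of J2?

Gantt: | J1 0-2 | J2 2-4 | J1 4-6 | J3 6-11 | J5 11-13 | J1 13-19 | J4 19-27 | J6 27-35 |
Completion: J1=19  J2=4  J3=11  J4=27  J5=13  J6=35
Waiting(J2) = turnaround − burst = 2 − 2 = 0

0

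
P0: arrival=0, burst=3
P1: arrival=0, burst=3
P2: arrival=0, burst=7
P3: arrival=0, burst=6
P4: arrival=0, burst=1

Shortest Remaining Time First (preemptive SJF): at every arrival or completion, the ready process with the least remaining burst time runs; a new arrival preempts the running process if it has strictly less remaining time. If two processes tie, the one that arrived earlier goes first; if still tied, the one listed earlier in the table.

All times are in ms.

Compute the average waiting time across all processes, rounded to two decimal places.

Schedule: | P4 0-1 | P0 1-4 | P1 4-7 | P3 7-13 | P2 13-20 |
Completion: P0=4  P1=7  P2=20  P3=13  P4=1
Turnaround (C−A): P0=4  P1=7  P2=20  P3=13  P4=1
Waiting times: P0=1, P1=4, P2=13, P3=7, P4=0
Average waiting = (1+4+13+7+0) / 5 = 25/5 = 5.00

5.00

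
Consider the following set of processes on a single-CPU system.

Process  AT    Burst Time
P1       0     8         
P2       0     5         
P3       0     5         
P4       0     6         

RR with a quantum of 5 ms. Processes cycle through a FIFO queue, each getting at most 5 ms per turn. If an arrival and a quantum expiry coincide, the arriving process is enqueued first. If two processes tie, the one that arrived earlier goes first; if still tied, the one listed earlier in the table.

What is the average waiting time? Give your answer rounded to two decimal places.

Timeline: | P1 0-5 | P2 5-10 | P3 10-15 | P4 15-20 | P1 20-23 | P4 23-24 |
Completion: P1=23  P2=10  P3=15  P4=24
Turnaround (C−A): P1=23  P2=10  P3=15  P4=24
Waiting times: P1=15, P2=5, P3=10, P4=18
Average waiting = (15+5+10+18) / 4 = 48/4 = 12.00

12.00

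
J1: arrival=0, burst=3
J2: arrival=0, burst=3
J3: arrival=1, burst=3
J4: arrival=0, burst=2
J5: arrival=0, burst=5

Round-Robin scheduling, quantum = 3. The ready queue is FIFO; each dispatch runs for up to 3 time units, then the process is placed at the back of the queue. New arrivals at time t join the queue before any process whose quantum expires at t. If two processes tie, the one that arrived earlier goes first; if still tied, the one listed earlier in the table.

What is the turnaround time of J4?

Gantt: | J1 0-3 | J2 3-6 | J4 6-8 | J5 8-11 | J3 11-14 | J5 14-16 |
Completion: J1=3  J2=6  J3=14  J4=8  J5=16
Turnaround (C−A): J1=3  J2=6  J3=13  J4=8  J5=16
Turnaround(J4) = completion − arrival = 8 − 0 = 8

8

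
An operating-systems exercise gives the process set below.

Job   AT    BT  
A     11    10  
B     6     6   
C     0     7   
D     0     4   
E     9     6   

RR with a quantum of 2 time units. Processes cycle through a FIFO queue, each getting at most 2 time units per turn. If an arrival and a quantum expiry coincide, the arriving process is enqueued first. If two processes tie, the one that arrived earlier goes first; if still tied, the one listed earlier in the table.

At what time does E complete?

Gantt: | C 0-2 | D 2-4 | C 4-6 | D 6-8 | B 8-10 | C 10-12 | E 12-14 | B 14-16 | A 16-18 | C 18-19 | E 19-21 | B 21-23 | A 23-25 | E 25-27 | A 27-33 |
Completion: A=33  B=23  C=19  D=8  E=27

27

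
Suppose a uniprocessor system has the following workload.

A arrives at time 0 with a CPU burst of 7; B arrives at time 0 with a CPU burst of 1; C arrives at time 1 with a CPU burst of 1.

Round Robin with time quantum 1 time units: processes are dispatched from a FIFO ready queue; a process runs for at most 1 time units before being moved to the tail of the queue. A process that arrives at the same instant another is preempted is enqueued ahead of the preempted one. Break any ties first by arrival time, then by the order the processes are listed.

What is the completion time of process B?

2

Schedule: | A 0-1 | B 1-2 | C 2-3 | A 3-9 |
Completion: A=9  B=2  C=3
Turnaround (C−A): A=9  B=2  C=2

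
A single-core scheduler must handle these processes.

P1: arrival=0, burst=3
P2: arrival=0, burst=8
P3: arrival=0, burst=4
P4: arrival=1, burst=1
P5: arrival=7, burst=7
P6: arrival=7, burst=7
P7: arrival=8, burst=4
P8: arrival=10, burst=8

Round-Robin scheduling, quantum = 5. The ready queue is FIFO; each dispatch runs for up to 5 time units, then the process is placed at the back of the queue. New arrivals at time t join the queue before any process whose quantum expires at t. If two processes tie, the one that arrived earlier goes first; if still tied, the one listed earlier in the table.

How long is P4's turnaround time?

Gantt: | P1 0-3 | P2 3-8 | P3 8-12 | P4 12-13 | P5 13-18 | P6 18-23 | P7 23-27 | P2 27-30 | P8 30-35 | P5 35-37 | P6 37-39 | P8 39-42 |
Completion: P1=3  P2=30  P3=12  P4=13  P5=37  P6=39  P7=27  P8=42
Turnaround (C−A): P1=3  P2=30  P3=12  P4=12  P5=30  P6=32  P7=19  P8=32
Turnaround(P4) = completion − arrival = 13 − 1 = 12

12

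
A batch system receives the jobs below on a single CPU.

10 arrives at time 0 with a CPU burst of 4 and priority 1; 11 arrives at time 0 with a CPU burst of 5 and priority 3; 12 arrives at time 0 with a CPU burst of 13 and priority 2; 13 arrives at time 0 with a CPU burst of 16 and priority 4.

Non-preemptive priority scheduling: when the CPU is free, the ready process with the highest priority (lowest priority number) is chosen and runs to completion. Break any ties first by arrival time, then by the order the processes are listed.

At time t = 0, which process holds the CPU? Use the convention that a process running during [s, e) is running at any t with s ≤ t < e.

Timeline: | 10 0-4 | 12 4-17 | 11 17-22 | 13 22-38 |
Completion: 10=4  11=22  12=17  13=38

10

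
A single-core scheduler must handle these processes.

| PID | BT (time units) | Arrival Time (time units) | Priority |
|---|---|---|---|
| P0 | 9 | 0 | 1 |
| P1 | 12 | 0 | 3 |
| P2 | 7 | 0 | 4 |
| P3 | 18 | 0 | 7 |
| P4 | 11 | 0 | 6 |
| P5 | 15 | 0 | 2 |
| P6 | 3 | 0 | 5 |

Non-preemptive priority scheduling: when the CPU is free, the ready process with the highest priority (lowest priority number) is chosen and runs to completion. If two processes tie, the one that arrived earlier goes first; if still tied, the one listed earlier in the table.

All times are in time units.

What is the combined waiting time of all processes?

215

Timeline: | P0 0-9 | P5 9-24 | P1 24-36 | P2 36-43 | P6 43-46 | P4 46-57 | P3 57-75 |
Completion: P0=9  P1=36  P2=43  P3=75  P4=57  P5=24  P6=46
Turnaround (C−A): P0=9  P1=36  P2=43  P3=75  P4=57  P5=24  P6=46
Waiting = turnaround − burst: P0=0, P1=24, P2=36, P3=57, P4=46, P5=9, P6=43
Total waiting = 0 + 24 + 36 + 57 + 46 + 9 + 43 = 215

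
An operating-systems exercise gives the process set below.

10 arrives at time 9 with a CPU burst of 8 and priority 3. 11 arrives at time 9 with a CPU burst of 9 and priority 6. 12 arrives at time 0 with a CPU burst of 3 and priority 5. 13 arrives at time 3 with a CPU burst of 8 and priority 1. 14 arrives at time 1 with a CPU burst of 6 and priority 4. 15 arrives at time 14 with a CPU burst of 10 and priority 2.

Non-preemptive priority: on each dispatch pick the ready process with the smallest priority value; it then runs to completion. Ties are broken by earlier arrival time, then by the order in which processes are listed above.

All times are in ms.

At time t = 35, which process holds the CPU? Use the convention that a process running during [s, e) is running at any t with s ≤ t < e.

11

Gantt: | 12 0-3 | 13 3-11 | 10 11-19 | 15 19-29 | 14 29-35 | 11 35-44 |
Completion: 10=19  11=44  12=3  13=11  14=35  15=29
Turnaround (C−A): 10=10  11=35  12=3  13=8  14=34  15=15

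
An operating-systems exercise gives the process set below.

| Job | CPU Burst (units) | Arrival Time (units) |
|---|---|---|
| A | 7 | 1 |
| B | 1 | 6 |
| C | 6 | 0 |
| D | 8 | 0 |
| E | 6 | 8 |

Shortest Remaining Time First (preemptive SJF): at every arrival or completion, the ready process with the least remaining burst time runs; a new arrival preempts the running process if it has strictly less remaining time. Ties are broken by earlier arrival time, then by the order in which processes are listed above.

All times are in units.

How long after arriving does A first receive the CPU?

Timeline: | C 0-6 | B 6-7 | A 7-14 | E 14-20 | D 20-28 |
Completion: A=14  B=7  C=6  D=28  E=20
Response(A) = first start − arrival = 7 − 1 = 6

6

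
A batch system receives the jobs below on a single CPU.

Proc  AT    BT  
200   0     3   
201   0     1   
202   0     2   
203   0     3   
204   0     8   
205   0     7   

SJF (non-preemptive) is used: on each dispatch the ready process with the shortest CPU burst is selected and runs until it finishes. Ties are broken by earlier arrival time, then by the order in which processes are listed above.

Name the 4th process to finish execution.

Schedule: | 201 0-1 | 202 1-3 | 200 3-6 | 203 6-9 | 205 9-16 | 204 16-24 |
Completion: 200=6  201=1  202=3  203=9  204=24  205=16
Turnaround (C−A): 200=6  201=1  202=3  203=9  204=24  205=16
Finish order: 201 → 202 → 200 → 203 → 205 → 204

203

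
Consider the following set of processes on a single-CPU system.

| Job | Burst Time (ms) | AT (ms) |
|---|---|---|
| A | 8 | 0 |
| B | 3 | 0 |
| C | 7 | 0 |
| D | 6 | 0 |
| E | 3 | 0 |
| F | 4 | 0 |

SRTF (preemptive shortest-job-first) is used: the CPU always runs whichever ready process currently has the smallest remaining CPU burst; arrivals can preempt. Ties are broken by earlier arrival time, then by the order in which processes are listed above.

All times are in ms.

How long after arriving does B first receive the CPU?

Schedule: | B 0-3 | E 3-6 | F 6-10 | D 10-16 | C 16-23 | A 23-31 |
Completion: A=31  B=3  C=23  D=16  E=6  F=10
Turnaround (C−A): A=31  B=3  C=23  D=16  E=6  F=10
Response(B) = first start − arrival = 0 − 0 = 0

0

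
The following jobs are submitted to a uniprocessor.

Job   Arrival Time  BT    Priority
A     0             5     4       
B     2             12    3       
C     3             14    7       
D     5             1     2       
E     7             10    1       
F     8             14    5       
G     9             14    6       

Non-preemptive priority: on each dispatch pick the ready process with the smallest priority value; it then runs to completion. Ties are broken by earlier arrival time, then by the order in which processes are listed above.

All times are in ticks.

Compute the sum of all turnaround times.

Schedule: | A 0-5 | D 5-6 | B 6-18 | E 18-28 | F 28-42 | G 42-56 | C 56-70 |
Completion: A=5  B=18  C=70  D=6  E=28  F=42  G=56
Turnaround = completion − arrival: A=5, B=16, C=67, D=1, E=21, F=34, G=47
Total turnaround = 5 + 16 + 67 + 1 + 21 + 34 + 47 = 191

191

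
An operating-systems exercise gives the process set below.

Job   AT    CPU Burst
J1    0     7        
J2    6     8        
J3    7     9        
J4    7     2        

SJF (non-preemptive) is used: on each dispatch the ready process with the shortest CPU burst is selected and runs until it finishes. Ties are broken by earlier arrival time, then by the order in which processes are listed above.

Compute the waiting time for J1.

0

Schedule: | J1 0-7 | J4 7-9 | J2 9-17 | J3 17-26 |
Completion: J1=7  J2=17  J3=26  J4=9
Turnaround (C−A): J1=7  J2=11  J3=19  J4=2
Waiting(J1) = turnaround − burst = 7 − 7 = 0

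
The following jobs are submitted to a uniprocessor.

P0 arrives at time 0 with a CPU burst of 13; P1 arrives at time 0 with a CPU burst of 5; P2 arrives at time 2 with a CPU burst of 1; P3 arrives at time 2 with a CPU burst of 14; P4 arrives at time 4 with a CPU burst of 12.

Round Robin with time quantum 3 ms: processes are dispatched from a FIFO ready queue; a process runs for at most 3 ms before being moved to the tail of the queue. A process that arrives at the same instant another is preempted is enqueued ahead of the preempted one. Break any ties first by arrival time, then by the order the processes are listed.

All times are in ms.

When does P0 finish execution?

40

Schedule: | P0 0-3 | P1 3-6 | P2 6-7 | P3 7-10 | P0 10-13 | P4 13-16 | P1 16-18 | P3 18-21 | P0 21-24 | P4 24-27 | P3 27-30 | P0 30-33 | P4 33-36 | P3 36-39 | P0 39-40 | P4 40-43 | P3 43-45 |
Completion: P0=40  P1=18  P2=7  P3=45  P4=43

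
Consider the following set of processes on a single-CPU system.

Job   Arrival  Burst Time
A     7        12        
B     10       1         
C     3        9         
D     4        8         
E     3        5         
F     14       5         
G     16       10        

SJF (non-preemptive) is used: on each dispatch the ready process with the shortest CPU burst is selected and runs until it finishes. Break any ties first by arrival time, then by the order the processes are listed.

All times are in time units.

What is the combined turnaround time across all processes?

131

Gantt: | idle 0-3 | E 3-8 | D 8-16 | B 16-17 | F 17-22 | C 22-31 | G 31-41 | A 41-53 |
Completion: A=53  B=17  C=31  D=16  E=8  F=22  G=41
Turnaround (C−A): A=46  B=7  C=28  D=12  E=5  F=8  G=25
Turnaround = completion − arrival: A=46, B=7, C=28, D=12, E=5, F=8, G=25
Total turnaround = 46 + 7 + 28 + 12 + 5 + 8 + 25 = 131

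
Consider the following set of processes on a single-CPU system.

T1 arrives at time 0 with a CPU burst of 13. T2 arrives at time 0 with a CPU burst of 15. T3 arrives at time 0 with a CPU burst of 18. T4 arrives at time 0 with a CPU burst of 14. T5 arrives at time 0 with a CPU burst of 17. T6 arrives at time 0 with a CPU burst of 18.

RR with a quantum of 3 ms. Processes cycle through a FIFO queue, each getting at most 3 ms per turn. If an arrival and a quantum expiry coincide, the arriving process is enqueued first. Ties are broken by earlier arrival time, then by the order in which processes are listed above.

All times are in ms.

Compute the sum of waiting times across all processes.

412

Gantt: | T1 0-3 | T2 3-6 | T3 6-9 | T4 9-12 | T5 12-15 | T6 15-18 | T1 18-21 | T2 21-24 | T3 24-27 | T4 27-30 | T5 30-33 | T6 33-36 | T1 36-39 | T2 39-42 | T3 42-45 | T4 45-48 | T5 48-51 | T6 51-54 | T1 54-57 | T2 57-60 | T3 60-63 | T4 63-66 | T5 66-69 | T6 69-72 | T1 72-73 | T2 73-76 | T3 76-79 | T4 79-81 | T5 81-84 | T6 84-87 | T3 87-90 | T5 90-92 | T6 92-95 |
Completion: T1=73  T2=76  T3=90  T4=81  T5=92  T6=95
Turnaround (C−A): T1=73  T2=76  T3=90  T4=81  T5=92  T6=95
Waiting = turnaround − burst: T1=60, T2=61, T3=72, T4=67, T5=75, T6=77
Total waiting = 60 + 61 + 72 + 67 + 75 + 77 = 412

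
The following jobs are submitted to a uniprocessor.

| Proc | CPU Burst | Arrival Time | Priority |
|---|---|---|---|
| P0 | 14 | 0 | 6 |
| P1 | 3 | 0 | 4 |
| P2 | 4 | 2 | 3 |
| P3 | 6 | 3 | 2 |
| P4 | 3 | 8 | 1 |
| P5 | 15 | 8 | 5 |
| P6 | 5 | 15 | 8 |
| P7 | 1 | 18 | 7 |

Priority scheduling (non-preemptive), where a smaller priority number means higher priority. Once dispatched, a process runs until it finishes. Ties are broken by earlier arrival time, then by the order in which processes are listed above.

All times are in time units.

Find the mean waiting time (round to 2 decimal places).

Gantt: | P1 0-3 | P3 3-9 | P4 9-12 | P2 12-16 | P5 16-31 | P0 31-45 | P7 45-46 | P6 46-51 |
Completion: P0=45  P1=3  P2=16  P3=9  P4=12  P5=31  P6=51  P7=46
Turnaround (C−A): P0=45  P1=3  P2=14  P3=6  P4=4  P5=23  P6=36  P7=28
Waiting times: P0=31, P1=0, P2=10, P3=0, P4=1, P5=8, P6=31, P7=27
Average waiting = (31+0+10+0+1+8+31+27) / 8 = 108/8 = 13.50

13.50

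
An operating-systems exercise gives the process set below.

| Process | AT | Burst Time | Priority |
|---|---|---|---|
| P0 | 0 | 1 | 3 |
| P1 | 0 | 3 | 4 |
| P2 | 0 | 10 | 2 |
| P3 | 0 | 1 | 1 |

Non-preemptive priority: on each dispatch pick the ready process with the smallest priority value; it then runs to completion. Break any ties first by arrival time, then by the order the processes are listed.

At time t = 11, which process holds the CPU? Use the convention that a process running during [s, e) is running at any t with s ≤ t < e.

P0

Timeline: | P3 0-1 | P2 1-11 | P0 11-12 | P1 12-15 |
Completion: P0=12  P1=15  P2=11  P3=1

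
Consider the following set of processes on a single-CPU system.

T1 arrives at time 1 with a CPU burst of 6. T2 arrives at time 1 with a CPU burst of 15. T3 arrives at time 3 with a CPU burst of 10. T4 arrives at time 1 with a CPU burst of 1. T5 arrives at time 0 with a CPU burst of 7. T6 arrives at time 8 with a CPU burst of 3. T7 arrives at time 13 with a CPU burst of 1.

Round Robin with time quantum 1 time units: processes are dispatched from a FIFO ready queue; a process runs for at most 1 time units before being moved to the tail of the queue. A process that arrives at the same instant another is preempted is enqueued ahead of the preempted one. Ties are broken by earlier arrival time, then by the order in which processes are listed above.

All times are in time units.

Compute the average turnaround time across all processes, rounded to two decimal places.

Gantt: | T5 0-1 | T1 1-2 | T2 2-3 | T4 3-4 | T5 4-5 | T1 5-6 | T3 6-7 | T2 7-8 | T5 8-9 | T1 9-10 | T3 10-11 | T6 11-12 | T2 12-13 | T5 13-14 | T1 14-15 | T3 15-16 | T6 16-17 | T7 17-18 | T2 18-19 | T5 19-20 | T1 20-21 | T3 21-22 | T6 22-23 | T2 23-24 | T5 24-25 | T1 25-26 | T3 26-27 | T2 27-28 | T5 28-29 | T3 29-30 | T2 30-31 | T3 31-32 | T2 32-33 | T3 33-34 | T2 34-35 | T3 35-36 | T2 36-37 | T3 37-38 | T2 38-43 |
Completion: T1=26  T2=43  T3=38  T4=4  T5=29  T6=23  T7=18
Turnaround (C−A): T1=25  T2=42  T3=35  T4=3  T5=29  T6=15  T7=5
Turnaround times: T1=25, T2=42, T3=35, T4=3, T5=29, T6=15, T7=5
Average turnaround = (25+42+35+3+29+15+5) / 7 = 154/7 = 22.00

22.00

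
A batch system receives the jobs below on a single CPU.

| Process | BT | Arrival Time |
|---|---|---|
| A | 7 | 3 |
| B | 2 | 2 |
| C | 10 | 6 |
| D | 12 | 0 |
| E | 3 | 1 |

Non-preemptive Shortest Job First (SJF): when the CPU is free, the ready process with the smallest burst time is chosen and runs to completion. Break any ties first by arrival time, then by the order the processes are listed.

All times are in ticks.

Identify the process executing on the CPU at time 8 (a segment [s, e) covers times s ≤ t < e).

D

Timeline: | D 0-12 | B 12-14 | E 14-17 | A 17-24 | C 24-34 |
Completion: A=24  B=14  C=34  D=12  E=17
Turnaround (C−A): A=21  B=12  C=28  D=12  E=16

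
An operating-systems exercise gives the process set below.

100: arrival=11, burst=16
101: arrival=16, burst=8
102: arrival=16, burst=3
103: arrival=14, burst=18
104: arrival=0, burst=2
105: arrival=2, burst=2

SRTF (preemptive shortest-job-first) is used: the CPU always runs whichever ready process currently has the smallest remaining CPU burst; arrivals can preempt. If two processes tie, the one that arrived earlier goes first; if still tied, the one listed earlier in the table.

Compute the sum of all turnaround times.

87

Gantt: | 104 0-2 | 105 2-4 | idle 4-11 | 100 11-16 | 102 16-19 | 101 19-27 | 100 27-38 | 103 38-56 |
Completion: 100=38  101=27  102=19  103=56  104=2  105=4
Turnaround (C−A): 100=27  101=11  102=3  103=42  104=2  105=2
Turnaround = completion − arrival: 100=27, 101=11, 102=3, 103=42, 104=2, 105=2
Total turnaround = 27 + 11 + 3 + 42 + 2 + 2 = 87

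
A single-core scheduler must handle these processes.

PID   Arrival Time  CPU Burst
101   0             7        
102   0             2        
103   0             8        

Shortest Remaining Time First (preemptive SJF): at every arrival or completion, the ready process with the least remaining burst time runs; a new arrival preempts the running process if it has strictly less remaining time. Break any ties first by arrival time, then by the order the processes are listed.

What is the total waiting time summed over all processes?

11

Timeline: | 102 0-2 | 101 2-9 | 103 9-17 |
Completion: 101=9  102=2  103=17
Turnaround (C−A): 101=9  102=2  103=17
Waiting = turnaround − burst: 101=2, 102=0, 103=9
Total waiting = 2 + 0 + 9 = 11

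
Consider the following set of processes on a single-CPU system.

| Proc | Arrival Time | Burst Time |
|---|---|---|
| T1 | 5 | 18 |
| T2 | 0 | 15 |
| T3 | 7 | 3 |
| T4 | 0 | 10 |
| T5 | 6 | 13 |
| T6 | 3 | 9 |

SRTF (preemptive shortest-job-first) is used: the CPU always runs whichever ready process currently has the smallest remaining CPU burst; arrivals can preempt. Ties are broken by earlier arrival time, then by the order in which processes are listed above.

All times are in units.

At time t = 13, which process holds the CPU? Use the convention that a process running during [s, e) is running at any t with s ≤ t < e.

Gantt: | T4 0-10 | T3 10-13 | T6 13-22 | T5 22-35 | T2 35-50 | T1 50-68 |
Completion: T1=68  T2=50  T3=13  T4=10  T5=35  T6=22

T6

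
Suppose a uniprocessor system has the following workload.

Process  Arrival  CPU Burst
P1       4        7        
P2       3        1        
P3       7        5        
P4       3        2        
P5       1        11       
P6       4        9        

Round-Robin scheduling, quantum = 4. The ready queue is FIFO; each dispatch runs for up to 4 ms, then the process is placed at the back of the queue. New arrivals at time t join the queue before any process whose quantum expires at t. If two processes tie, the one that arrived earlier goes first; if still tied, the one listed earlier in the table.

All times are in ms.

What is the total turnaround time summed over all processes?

124

Timeline: | idle 0-1 | P5 1-5 | P2 5-6 | P4 6-8 | P1 8-12 | P6 12-16 | P5 16-20 | P3 20-24 | P1 24-27 | P6 27-31 | P5 31-34 | P3 34-35 | P6 35-36 |
Completion: P1=27  P2=6  P3=35  P4=8  P5=34  P6=36
Turnaround = completion − arrival: P1=23, P2=3, P3=28, P4=5, P5=33, P6=32
Total turnaround = 23 + 3 + 28 + 5 + 33 + 32 = 124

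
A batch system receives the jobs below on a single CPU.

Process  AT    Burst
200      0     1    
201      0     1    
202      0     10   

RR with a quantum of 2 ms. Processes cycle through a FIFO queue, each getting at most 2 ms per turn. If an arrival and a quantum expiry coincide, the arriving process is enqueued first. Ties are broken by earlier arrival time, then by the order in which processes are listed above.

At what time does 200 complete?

Schedule: | 200 0-1 | 201 1-2 | 202 2-12 |
Completion: 200=1  201=2  202=12

1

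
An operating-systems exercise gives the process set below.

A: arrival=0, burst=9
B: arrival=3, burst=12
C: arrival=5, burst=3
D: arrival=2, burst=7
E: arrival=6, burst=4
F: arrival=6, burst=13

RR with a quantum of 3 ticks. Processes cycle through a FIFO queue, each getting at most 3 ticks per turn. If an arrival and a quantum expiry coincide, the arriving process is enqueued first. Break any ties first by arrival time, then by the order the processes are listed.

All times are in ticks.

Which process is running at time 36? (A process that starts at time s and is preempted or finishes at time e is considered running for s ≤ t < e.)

Timeline: | A 0-3 | D 3-6 | B 6-9 | A 9-12 | C 12-15 | E 15-18 | F 18-21 | D 21-24 | B 24-27 | A 27-30 | E 30-31 | F 31-34 | D 34-35 | B 35-38 | F 38-41 | B 41-44 | F 44-48 |
Completion: A=30  B=44  C=15  D=35  E=31  F=48
Turnaround (C−A): A=30  B=41  C=10  D=33  E=25  F=42

B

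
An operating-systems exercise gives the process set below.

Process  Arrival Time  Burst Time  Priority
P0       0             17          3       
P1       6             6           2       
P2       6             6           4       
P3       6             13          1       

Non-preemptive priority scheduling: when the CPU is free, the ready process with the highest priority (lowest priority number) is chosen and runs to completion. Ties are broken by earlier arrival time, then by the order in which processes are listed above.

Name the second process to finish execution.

P3

Timeline: | P0 0-17 | P3 17-30 | P1 30-36 | P2 36-42 |
Completion: P0=17  P1=36  P2=42  P3=30
Finish order: P0 → P3 → P1 → P2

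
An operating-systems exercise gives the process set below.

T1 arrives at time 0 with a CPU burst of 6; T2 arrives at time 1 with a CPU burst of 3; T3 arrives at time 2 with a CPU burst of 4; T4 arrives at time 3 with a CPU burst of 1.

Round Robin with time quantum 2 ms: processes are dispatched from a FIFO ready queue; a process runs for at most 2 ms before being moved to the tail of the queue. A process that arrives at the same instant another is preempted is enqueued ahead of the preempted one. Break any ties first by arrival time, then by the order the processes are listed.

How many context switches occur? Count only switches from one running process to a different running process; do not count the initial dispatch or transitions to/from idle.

7

Schedule: | T1 0-2 | T2 2-4 | T3 4-6 | T1 6-8 | T4 8-9 | T2 9-10 | T3 10-12 | T1 12-14 |
Completion: T1=14  T2=10  T3=12  T4=9
Turnaround (C−A): T1=14  T2=9  T3=10  T4=6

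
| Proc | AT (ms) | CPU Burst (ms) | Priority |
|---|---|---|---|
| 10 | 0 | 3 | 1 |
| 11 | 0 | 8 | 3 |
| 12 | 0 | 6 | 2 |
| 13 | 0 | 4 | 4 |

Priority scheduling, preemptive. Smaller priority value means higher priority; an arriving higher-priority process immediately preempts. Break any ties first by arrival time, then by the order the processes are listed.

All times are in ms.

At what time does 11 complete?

Schedule: | 10 0-3 | 12 3-9 | 11 9-17 | 13 17-21 |
Completion: 10=3  11=17  12=9  13=21

17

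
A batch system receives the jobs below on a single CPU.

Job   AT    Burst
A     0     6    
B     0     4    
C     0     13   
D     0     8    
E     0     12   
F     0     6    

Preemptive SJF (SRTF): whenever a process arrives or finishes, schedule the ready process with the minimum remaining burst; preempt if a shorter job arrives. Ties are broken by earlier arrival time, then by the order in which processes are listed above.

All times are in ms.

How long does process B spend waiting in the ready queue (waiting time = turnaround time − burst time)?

Timeline: | B 0-4 | A 4-10 | F 10-16 | D 16-24 | E 24-36 | C 36-49 |
Completion: A=10  B=4  C=49  D=24  E=36  F=16
Waiting(B) = turnaround − burst = 4 − 4 = 0

0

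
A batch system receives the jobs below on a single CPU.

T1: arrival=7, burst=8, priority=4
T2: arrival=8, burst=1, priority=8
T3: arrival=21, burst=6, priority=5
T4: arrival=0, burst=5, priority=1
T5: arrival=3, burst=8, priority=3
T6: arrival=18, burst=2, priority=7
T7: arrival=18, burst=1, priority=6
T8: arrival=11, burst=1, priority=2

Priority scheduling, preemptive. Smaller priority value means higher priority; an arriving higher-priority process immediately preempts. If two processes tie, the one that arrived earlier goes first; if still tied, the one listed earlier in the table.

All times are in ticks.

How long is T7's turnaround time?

11

Timeline: | T4 0-5 | T5 5-11 | T8 11-12 | T5 12-14 | T1 14-22 | T3 22-28 | T7 28-29 | T6 29-31 | T2 31-32 |
Completion: T1=22  T2=32  T3=28  T4=5  T5=14  T6=31  T7=29  T8=12
Turnaround(T7) = completion − arrival = 29 − 18 = 11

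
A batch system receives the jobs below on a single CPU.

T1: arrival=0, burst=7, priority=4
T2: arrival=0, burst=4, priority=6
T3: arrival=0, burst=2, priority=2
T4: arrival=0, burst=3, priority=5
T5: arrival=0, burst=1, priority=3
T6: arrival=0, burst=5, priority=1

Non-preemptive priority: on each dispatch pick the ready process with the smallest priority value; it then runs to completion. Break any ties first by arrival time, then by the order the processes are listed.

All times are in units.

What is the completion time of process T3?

7

Gantt: | T6 0-5 | T3 5-7 | T5 7-8 | T1 8-15 | T4 15-18 | T2 18-22 |
Completion: T1=15  T2=22  T3=7  T4=18  T5=8  T6=5
Turnaround (C−A): T1=15  T2=22  T3=7  T4=18  T5=8  T6=5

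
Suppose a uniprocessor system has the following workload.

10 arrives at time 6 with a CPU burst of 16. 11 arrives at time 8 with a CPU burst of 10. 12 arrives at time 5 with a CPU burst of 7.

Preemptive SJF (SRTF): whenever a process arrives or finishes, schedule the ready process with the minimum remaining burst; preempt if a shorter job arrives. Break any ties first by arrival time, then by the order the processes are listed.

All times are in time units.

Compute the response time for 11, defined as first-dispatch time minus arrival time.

Timeline: | idle 0-5 | 12 5-12 | 11 12-22 | 10 22-38 |
Completion: 10=38  11=22  12=12
Response(11) = first start − arrival = 12 − 8 = 4

4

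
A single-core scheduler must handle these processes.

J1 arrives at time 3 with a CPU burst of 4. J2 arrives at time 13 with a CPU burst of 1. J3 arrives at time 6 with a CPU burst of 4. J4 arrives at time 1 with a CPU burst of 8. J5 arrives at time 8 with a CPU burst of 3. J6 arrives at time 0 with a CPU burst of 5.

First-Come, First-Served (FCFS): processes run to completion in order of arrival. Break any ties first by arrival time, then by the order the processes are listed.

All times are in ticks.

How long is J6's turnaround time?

5

Timeline: | J6 0-5 | J4 5-13 | J1 13-17 | J3 17-21 | J5 21-24 | J2 24-25 |
Completion: J1=17  J2=25  J3=21  J4=13  J5=24  J6=5
Turnaround(J6) = completion − arrival = 5 − 0 = 5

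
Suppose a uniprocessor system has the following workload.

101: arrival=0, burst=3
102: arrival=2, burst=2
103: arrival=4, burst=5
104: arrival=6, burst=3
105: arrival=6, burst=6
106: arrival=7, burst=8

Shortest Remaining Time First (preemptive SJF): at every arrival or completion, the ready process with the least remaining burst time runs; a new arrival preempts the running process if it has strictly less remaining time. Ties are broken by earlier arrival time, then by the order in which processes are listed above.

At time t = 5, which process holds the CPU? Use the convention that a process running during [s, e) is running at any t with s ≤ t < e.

Timeline: | 101 0-3 | 102 3-5 | 103 5-6 | 104 6-9 | 103 9-13 | 105 13-19 | 106 19-27 |
Completion: 101=3  102=5  103=13  104=9  105=19  106=27
Turnaround (C−A): 101=3  102=3  103=9  104=3  105=13  106=20

103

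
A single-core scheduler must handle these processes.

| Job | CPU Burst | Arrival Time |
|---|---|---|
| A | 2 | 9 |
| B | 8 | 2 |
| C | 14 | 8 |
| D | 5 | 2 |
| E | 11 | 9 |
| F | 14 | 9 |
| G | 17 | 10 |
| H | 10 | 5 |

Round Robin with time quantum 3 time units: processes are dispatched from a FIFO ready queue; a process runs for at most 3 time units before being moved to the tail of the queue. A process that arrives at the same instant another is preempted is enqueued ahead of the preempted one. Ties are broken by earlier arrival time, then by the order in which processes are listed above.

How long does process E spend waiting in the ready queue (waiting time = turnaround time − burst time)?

Gantt: | idle 0-2 | B 2-5 | D 5-8 | H 8-11 | B 11-14 | C 14-17 | D 17-19 | A 19-21 | E 21-24 | F 24-27 | G 27-30 | H 30-33 | B 33-35 | C 35-38 | E 38-41 | F 41-44 | G 44-47 | H 47-50 | C 50-53 | E 53-56 | F 56-59 | G 59-62 | H 62-63 | C 63-66 | E 66-68 | F 68-71 | G 71-74 | C 74-76 | F 76-78 | G 78-83 |
Completion: A=21  B=35  C=76  D=19  E=68  F=78  G=83  H=63
Turnaround (C−A): A=12  B=33  C=68  D=17  E=59  F=69  G=73  H=58
Waiting(E) = turnaround − burst = 59 − 11 = 48

48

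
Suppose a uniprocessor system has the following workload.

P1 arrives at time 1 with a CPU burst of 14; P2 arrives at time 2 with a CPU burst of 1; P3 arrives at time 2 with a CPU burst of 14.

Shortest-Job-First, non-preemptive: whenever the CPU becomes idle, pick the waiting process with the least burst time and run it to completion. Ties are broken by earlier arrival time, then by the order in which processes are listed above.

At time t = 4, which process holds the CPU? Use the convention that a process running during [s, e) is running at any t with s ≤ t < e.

P1

Schedule: | idle 0-1 | P1 1-15 | P2 15-16 | P3 16-30 |
Completion: P1=15  P2=16  P3=30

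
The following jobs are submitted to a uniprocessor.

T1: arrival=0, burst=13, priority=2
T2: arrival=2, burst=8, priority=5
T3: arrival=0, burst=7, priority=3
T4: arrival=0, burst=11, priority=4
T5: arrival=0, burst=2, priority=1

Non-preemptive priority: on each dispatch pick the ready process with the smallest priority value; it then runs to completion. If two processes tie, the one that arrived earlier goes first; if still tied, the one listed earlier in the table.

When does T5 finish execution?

2

Gantt: | T5 0-2 | T1 2-15 | T3 15-22 | T4 22-33 | T2 33-41 |
Completion: T1=15  T2=41  T3=22  T4=33  T5=2
Turnaround (C−A): T1=15  T2=39  T3=22  T4=33  T5=2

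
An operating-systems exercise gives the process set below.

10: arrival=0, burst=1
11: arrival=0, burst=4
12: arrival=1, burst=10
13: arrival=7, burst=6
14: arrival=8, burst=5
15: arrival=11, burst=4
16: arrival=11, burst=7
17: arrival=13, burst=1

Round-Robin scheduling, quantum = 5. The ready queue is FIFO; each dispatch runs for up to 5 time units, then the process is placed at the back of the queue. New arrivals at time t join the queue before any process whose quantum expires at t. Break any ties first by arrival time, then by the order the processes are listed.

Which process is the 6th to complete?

Timeline: | 10 0-1 | 11 1-5 | 12 5-10 | 13 10-15 | 14 15-20 | 12 20-25 | 15 25-29 | 16 29-34 | 17 34-35 | 13 35-36 | 16 36-38 |
Completion: 10=1  11=5  12=25  13=36  14=20  15=29  16=38  17=35
Turnaround (C−A): 10=1  11=5  12=24  13=29  14=12  15=18  16=27  17=22
Finish order: 10 → 11 → 14 → 12 → 15 → 17 → 13 → 16

17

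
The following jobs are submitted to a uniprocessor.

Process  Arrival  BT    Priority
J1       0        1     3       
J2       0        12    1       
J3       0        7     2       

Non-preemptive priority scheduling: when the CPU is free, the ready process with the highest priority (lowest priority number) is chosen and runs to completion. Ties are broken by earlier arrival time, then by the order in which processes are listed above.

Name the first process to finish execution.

J2

Timeline: | J2 0-12 | J3 12-19 | J1 19-20 |
Completion: J1=20  J2=12  J3=19
Finish order: J2 → J3 → J1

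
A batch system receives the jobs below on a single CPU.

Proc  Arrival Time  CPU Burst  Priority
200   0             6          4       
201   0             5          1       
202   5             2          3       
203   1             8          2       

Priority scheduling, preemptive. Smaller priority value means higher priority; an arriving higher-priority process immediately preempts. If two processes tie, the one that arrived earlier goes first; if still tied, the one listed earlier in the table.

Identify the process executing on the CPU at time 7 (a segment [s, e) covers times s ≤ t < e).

Timeline: | 201 0-5 | 203 5-13 | 202 13-15 | 200 15-21 |
Completion: 200=21  201=5  202=15  203=13

203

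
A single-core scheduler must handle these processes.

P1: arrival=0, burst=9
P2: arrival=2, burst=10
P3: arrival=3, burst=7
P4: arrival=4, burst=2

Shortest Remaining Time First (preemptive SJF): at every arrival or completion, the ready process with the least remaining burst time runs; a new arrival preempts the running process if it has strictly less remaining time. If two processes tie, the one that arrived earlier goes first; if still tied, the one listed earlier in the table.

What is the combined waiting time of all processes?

26

Schedule: | P1 0-4 | P4 4-6 | P1 6-11 | P3 11-18 | P2 18-28 |
Completion: P1=11  P2=28  P3=18  P4=6
Turnaround (C−A): P1=11  P2=26  P3=15  P4=2
Waiting = turnaround − burst: P1=2, P2=16, P3=8, P4=0
Total waiting = 2 + 16 + 8 + 0 = 26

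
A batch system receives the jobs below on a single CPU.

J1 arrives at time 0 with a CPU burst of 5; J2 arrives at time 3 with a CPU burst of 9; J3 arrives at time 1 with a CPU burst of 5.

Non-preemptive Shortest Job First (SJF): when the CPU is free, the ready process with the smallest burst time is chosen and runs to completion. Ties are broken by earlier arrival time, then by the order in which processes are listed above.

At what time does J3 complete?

10

Timeline: | J1 0-5 | J3 5-10 | J2 10-19 |
Completion: J1=5  J2=19  J3=10
Turnaround (C−A): J1=5  J2=16  J3=9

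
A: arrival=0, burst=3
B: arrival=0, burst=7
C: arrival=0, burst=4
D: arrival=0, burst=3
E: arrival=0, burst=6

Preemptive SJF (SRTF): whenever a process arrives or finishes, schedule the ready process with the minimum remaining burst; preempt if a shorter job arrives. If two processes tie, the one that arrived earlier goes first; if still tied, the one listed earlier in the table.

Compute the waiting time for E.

10

Schedule: | A 0-3 | D 3-6 | C 6-10 | E 10-16 | B 16-23 |
Completion: A=3  B=23  C=10  D=6  E=16
Waiting(E) = turnaround − burst = 16 − 6 = 10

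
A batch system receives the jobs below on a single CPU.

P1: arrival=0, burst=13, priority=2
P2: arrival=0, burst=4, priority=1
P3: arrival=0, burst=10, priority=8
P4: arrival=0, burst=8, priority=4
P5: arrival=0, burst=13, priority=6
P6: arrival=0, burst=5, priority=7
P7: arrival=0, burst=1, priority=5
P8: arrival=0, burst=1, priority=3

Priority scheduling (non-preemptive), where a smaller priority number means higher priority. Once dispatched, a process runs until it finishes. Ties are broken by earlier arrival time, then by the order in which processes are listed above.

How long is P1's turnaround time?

Gantt: | P2 0-4 | P1 4-17 | P8 17-18 | P4 18-26 | P7 26-27 | P5 27-40 | P6 40-45 | P3 45-55 |
Completion: P1=17  P2=4  P3=55  P4=26  P5=40  P6=45  P7=27  P8=18
Turnaround (C−A): P1=17  P2=4  P3=55  P4=26  P5=40  P6=45  P7=27  P8=18
Turnaround(P1) = completion − arrival = 17 − 0 = 17

17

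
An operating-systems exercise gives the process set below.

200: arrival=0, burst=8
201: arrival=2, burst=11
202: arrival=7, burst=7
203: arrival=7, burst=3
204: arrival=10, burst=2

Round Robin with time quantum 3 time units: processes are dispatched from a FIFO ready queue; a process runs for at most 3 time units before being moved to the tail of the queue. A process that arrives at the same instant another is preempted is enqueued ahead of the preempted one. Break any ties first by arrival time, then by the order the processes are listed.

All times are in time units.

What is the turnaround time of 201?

28

Schedule: | 200 0-3 | 201 3-6 | 200 6-9 | 201 9-12 | 202 12-15 | 203 15-18 | 200 18-20 | 204 20-22 | 201 22-25 | 202 25-28 | 201 28-30 | 202 30-31 |
Completion: 200=20  201=30  202=31  203=18  204=22
Turnaround (C−A): 200=20  201=28  202=24  203=11  204=12
Turnaround(201) = completion − arrival = 30 − 2 = 28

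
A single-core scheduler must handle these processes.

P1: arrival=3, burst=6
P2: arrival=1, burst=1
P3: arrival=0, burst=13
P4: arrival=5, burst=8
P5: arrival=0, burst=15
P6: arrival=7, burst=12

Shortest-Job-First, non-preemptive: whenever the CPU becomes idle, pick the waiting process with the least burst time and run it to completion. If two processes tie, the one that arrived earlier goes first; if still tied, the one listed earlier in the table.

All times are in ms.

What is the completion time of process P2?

14

Timeline: | P3 0-13 | P2 13-14 | P1 14-20 | P4 20-28 | P6 28-40 | P5 40-55 |
Completion: P1=20  P2=14  P3=13  P4=28  P5=55  P6=40
Turnaround (C−A): P1=17  P2=13  P3=13  P4=23  P5=55  P6=33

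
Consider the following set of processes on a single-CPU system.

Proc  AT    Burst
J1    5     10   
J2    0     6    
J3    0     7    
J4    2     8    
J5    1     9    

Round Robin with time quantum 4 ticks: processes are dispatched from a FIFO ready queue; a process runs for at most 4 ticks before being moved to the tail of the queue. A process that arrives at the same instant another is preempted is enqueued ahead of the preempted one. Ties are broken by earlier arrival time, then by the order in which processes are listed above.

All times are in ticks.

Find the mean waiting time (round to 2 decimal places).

Gantt: | J2 0-4 | J3 4-8 | J5 8-12 | J4 12-16 | J2 16-18 | J1 18-22 | J3 22-25 | J5 25-29 | J4 29-33 | J1 33-37 | J5 37-38 | J1 38-40 |
Completion: J1=40  J2=18  J3=25  J4=33  J5=38
Turnaround (C−A): J1=35  J2=18  J3=25  J4=31  J5=37
Waiting times: J1=25, J2=12, J3=18, J4=23, J5=28
Average waiting = (25+12+18+23+28) / 5 = 106/5 = 21.20

21.20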